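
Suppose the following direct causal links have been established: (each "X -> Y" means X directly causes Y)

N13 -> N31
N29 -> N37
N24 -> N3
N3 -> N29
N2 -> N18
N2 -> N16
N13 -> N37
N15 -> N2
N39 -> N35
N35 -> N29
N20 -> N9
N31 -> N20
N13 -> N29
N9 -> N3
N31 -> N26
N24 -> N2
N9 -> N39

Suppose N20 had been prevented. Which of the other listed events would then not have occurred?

N35, N39, N9

Downstream of N20: N9, N39, N35, N3, N29, N37.
Of those, still caused via another path: N3, N29, N37.
The remainder have no surviving cause.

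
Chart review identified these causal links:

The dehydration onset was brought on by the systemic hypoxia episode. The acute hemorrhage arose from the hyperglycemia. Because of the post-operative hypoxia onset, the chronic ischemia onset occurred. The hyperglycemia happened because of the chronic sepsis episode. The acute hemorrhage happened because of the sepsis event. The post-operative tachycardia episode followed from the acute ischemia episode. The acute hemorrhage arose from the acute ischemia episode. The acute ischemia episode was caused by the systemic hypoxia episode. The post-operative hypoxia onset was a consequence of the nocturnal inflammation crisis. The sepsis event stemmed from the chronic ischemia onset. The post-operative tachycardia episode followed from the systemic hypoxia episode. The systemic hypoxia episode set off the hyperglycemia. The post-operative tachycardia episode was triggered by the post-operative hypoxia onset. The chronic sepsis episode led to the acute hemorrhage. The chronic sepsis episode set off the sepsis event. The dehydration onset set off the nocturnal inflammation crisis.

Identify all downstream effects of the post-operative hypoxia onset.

the acute hemorrhage, the chronic ischemia onset, the post-operative tachycardia episode, the sepsis event

Direct effects: the chronic ischemia onset, the post-operative tachycardia episode.
2 steps out: the sepsis event.
3 steps out: the acute hemorrhage.
Not reachable from it: the systemic hypoxia episode, the chronic sepsis episode, the dehydration onset, the nocturnal inflammation crisis, the hyperglycemia, the acute ischemia episode.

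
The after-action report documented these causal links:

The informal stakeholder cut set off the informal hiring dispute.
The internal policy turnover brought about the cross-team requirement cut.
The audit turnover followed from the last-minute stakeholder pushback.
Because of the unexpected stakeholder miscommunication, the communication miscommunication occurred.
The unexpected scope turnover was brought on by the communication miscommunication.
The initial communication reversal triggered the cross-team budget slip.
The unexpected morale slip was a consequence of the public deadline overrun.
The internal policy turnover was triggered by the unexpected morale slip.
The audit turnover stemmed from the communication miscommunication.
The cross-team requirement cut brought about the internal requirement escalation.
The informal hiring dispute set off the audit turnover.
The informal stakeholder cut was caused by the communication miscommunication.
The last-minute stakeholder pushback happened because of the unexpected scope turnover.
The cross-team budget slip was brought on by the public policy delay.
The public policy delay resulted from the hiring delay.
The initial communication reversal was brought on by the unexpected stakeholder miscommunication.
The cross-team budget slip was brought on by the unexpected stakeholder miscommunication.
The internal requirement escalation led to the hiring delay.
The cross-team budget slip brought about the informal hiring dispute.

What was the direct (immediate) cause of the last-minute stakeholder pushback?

Upstream contributors include the unexpected stakeholder miscommunication, the communication miscommunication, but only the unexpected scope turnover feeds directly into the last-minute stakeholder pushback.

the unexpected scope turnover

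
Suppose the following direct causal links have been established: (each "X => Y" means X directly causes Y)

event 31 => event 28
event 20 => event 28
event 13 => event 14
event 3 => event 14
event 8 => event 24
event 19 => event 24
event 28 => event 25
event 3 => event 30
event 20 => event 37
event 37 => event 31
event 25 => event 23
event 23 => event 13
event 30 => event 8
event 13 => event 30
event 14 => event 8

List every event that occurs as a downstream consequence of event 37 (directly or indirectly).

Direct effects: event 31.
2 steps out: event 28.
3 steps out: event 25.
4 steps out: event 23.
5 steps out: event 13.
6 steps out: event 30, event 14.
7 steps out: event 8.
8 steps out: event 24.
Not reachable from it: event 20, event 3, event 19.

event 13, event 14, event 23, event 24, event 25, event 28, event 30, event 31, event 8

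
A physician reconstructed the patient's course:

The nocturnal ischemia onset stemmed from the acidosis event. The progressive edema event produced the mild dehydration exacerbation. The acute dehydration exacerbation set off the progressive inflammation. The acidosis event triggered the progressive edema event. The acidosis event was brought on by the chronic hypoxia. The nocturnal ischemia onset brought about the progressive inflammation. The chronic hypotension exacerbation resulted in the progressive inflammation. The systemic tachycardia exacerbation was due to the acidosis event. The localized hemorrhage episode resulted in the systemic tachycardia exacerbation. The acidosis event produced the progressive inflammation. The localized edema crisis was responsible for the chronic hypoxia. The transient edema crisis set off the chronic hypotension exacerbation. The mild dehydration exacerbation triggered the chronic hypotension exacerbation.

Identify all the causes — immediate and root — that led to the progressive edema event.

Immediate cause of the progressive edema event: the acidosis event.
Further upstream: the localized edema crisis, the chronic hypoxia.

the acidosis event, the chronic hypoxia, the localized edema crisis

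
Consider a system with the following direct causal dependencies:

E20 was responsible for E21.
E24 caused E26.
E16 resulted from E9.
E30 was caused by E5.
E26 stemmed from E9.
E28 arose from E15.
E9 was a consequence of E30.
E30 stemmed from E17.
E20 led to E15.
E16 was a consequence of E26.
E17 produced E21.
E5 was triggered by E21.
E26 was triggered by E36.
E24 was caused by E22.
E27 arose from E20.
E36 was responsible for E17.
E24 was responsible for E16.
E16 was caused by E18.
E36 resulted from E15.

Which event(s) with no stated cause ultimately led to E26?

E20, E22

Tracing upstream from E26: E26 ← E36 ← E15 ← E20.
A separate upstream branch: E26 ← E24 ← E22.
Each of those chain origins has no stated cause.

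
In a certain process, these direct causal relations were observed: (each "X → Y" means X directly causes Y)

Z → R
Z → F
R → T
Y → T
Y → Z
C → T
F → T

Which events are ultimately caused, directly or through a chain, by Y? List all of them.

F, R, T, Z

Direct effects: Z, T.
2 steps out: F, R.
Not reachable from it: C.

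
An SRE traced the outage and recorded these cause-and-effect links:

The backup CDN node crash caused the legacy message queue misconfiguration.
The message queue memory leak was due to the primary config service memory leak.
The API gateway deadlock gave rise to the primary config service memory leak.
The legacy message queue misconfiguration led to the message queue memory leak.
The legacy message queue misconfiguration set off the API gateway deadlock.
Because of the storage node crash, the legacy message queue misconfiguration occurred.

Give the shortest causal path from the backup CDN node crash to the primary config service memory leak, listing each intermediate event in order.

the backup CDN node crash → the legacy message queue misconfiguration
the legacy message queue misconfiguration → the API gateway deadlock
the API gateway deadlock → the primary config service memory leak
Length: 3 steps.

the backup CDN node crash → the legacy message queue misconfiguration → the API gateway deadlock → the primary config service memory leak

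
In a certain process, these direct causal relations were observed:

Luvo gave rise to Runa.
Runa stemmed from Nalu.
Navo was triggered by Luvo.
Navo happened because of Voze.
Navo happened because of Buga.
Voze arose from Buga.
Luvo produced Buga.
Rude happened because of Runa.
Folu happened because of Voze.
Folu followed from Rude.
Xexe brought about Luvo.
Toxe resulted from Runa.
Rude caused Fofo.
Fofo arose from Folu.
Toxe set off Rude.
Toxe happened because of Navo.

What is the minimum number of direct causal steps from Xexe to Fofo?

Shortest chain: Xexe → Luvo → Runa → Rude → Fofo.

4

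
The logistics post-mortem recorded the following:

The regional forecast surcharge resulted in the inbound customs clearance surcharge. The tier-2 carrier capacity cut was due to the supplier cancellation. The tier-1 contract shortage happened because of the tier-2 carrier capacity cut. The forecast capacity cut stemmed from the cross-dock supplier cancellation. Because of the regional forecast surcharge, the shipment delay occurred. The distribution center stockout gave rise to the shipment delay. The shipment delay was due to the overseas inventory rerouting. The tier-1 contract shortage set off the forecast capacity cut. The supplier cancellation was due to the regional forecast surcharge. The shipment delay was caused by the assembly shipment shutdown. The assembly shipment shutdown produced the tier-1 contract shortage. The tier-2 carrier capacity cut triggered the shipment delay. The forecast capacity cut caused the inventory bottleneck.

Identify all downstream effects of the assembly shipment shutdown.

Direct effects: the tier-1 contract shortage, the shipment delay.
2 steps out: the forecast capacity cut.
3 steps out: the inventory bottleneck.
Not reachable from it: the regional forecast surcharge, the inbound customs clearance surcharge, the supplier cancellation, the tier-2 carrier capacity cut, the distribution center stockout, the overseas inventory rerouting, the cross-dock supplier cancellation.

the forecast capacity cut, the inventory bottleneck, the shipment delay, the tier-1 contract shortage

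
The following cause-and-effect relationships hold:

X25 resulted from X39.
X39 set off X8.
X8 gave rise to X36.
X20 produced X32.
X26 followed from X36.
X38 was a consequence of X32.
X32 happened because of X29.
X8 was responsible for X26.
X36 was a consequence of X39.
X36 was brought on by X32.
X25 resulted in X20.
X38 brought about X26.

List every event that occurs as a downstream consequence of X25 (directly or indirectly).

Direct effects: X20.
2 steps out: X32.
3 steps out: X36, X38.
4 steps out: X26.
Not reachable from it: X39, X29, X8.

X20, X26, X32, X36, X38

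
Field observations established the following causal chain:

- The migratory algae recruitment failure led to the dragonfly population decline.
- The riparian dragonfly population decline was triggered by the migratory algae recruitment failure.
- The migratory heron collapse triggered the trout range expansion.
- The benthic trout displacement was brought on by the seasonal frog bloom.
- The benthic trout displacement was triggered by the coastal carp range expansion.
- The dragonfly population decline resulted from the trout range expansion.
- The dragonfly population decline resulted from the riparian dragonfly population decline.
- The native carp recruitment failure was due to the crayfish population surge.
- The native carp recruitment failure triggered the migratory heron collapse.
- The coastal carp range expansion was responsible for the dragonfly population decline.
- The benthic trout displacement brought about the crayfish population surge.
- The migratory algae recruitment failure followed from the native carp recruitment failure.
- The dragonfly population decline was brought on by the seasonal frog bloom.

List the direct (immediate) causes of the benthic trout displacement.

the coastal carp range expansion, the seasonal frog bloom → the benthic trout displacement with nothing further upstream stated.

the coastal carp range expansion, the seasonal frog bloom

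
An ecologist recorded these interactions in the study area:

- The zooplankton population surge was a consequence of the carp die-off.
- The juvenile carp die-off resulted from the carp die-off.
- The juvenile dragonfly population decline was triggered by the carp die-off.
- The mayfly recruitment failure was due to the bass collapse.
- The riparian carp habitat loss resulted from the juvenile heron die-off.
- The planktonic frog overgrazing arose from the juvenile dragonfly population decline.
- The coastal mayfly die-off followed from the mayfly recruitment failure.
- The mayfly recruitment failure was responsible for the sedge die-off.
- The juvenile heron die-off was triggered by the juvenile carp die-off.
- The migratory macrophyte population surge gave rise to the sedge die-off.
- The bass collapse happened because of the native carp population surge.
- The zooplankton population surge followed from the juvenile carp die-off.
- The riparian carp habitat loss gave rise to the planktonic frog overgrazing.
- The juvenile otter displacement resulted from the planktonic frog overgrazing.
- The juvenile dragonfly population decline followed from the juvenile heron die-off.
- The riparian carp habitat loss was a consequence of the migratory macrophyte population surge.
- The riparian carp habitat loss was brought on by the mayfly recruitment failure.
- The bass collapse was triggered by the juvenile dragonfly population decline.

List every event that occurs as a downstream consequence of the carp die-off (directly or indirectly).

Direct effects: the juvenile carp die-off, the juvenile dragonfly population decline, the zooplankton population surge.
2 steps out: the juvenile heron die-off, the bass collapse, the planktonic frog overgrazing.
3 steps out: the mayfly recruitment failure, the riparian carp habitat loss, the juvenile otter displacement.
4 steps out: the coastal mayfly die-off, the sedge die-off.
Not reachable from it: the native carp population surge, the migratory macrophyte population surge.

the bass collapse, the coastal mayfly die-off, the juvenile carp die-off, the juvenile dragonfly population decline, the juvenile heron die-off, the juvenile otter displacement, the mayfly recruitment failure, the planktonic frog overgrazing, the riparian carp habitat loss, the sedge die-off, the zooplankton population surge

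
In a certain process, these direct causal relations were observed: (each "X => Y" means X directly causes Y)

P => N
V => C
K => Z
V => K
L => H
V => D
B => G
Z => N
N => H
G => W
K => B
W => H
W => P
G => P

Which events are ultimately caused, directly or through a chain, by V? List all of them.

Direct effects: C, K, D.
2 steps out: B, Z.
3 steps out: G, N.
4 steps out: W, P, H.
Not reachable from it: L.

B, C, D, G, H, K, N, P, W, Z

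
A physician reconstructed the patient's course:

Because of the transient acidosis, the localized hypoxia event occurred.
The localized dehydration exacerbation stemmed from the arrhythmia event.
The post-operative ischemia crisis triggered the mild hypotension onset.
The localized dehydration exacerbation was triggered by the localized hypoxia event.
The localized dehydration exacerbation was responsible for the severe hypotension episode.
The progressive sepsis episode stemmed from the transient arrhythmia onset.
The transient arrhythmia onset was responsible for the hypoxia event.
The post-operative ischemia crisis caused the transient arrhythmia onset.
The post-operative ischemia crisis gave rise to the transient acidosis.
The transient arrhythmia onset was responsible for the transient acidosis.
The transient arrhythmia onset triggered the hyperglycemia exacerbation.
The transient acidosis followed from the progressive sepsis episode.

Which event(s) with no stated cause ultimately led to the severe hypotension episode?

the arrhythmia event, the post-operative ischemia crisis

Tracing upstream from the severe hypotension episode: the severe hypotension episode ← the localized dehydration exacerbation ← the localized hypoxia event ← the transient acidosis ← the post-operative ischemia crisis.
A separate upstream branch: the severe hypotension episode ← the localized dehydration exacerbation ← the arrhythmia event.
Each of those chain origins has no stated cause.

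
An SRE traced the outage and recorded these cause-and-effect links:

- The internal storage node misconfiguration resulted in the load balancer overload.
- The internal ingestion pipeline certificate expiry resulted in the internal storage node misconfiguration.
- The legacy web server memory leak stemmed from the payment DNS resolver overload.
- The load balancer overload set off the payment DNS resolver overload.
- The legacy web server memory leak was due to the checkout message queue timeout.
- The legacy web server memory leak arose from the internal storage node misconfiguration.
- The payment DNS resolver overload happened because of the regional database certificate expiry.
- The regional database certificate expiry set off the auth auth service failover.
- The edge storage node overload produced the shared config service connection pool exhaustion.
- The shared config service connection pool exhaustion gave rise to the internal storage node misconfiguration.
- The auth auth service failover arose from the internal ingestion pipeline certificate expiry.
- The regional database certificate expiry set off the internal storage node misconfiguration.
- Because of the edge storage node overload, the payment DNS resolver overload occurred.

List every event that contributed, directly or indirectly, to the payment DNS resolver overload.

the edge storage node overload, the internal ingestion pipeline certificate expiry, the internal storage node misconfiguration, the load balancer overload, the regional database certificate expiry, the shared config service connection pool exhaustion

Immediate causes of the payment DNS resolver overload: the edge storage node overload, the regional database certificate expiry, the load balancer overload.
Further upstream: the internal ingestion pipeline certificate expiry, the shared config service connection pool exhaustion, the internal storage node misconfiguration.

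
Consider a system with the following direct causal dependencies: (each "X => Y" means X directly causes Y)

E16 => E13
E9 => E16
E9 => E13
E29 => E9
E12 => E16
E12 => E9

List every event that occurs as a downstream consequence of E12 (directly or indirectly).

Direct effects: E9, E16.
2 steps out: E13.
Not reachable from it: E29.

E13, E16, E9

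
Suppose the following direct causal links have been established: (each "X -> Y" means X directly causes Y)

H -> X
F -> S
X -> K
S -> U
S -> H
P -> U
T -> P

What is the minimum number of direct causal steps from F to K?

4

Shortest chain: F → S → H → X → K.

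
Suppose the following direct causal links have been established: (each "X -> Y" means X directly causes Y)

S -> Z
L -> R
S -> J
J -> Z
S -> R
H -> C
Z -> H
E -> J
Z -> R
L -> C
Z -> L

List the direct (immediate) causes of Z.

J, S

Upstream contributors include E, but only J, S feed directly into Z.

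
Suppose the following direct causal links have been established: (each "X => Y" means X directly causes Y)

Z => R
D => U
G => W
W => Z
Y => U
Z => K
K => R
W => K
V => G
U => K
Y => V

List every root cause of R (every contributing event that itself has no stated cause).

Tracing upstream from R: R ← K ← U ← Y.
A separate upstream branch: R ← K ← U ← D.
Each of those chain origins has no stated cause.

D, Y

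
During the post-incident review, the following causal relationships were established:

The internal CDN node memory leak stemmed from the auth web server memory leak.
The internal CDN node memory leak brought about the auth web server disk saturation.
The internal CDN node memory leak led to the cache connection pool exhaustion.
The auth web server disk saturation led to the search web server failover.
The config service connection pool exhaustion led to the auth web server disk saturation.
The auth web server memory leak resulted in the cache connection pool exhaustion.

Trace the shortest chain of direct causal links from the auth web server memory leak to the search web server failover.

the auth web server memory leak → the internal CDN node memory leak
the internal CDN node memory leak → the auth web server disk saturation
the auth web server disk saturation → the search web server failover
Length: 3 steps.

the auth web server memory leak → the internal CDN node memory leak → the auth web server disk saturation → the search web server failover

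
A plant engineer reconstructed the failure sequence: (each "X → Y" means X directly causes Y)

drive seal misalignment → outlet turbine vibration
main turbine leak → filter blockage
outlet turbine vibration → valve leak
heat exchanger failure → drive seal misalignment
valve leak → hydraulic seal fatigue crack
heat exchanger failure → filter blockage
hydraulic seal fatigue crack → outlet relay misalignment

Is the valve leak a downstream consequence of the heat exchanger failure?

There is a causal chain: the heat exchanger failure → the drive seal misalignment → the outlet turbine vibration → the valve leak.

Yes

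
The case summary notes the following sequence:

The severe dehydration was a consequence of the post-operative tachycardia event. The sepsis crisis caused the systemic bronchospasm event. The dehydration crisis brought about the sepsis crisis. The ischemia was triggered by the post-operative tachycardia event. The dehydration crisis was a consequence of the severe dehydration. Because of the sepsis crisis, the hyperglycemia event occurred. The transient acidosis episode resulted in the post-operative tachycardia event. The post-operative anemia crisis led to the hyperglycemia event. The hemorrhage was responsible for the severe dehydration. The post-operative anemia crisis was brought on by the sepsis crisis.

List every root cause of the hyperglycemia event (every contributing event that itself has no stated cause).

Tracing upstream from the hyperglycemia event: the hyperglycemia event ← the sepsis crisis ← the dehydration crisis ← the severe dehydration ← the post-operative tachycardia event ← the transient acidosis episode.
A separate upstream branch: the hyperglycemia event ← the sepsis crisis ← the dehydration crisis ← the severe dehydration ← the hemorrhage.
Each of those chain origins has no stated cause.

the hemorrhage, the transient acidosis episode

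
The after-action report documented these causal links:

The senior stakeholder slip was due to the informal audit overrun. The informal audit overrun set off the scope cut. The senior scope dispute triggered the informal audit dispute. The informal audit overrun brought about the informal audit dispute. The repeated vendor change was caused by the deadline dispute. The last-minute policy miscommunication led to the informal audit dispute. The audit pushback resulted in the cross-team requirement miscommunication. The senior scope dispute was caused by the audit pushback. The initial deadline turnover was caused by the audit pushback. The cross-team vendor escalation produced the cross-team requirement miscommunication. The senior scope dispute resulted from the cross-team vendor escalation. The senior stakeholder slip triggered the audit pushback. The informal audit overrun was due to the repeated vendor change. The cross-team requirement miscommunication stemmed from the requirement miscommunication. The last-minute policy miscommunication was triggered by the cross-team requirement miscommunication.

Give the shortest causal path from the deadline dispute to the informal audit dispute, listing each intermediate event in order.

the deadline dispute → the repeated vendor change
the repeated vendor change → the informal audit overrun
the informal audit overrun → the informal audit dispute
Length: 3 steps.

the deadline dispute → the repeated vendor change → the informal audit overrun → the informal audit dispute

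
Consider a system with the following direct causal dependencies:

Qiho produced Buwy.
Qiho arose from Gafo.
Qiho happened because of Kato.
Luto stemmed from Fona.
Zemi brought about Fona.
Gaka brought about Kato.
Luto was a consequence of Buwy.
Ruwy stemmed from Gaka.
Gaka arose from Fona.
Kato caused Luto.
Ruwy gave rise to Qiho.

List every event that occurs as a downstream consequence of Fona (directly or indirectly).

Buwy, Gaka, Kato, Luto, Qiho, Ruwy

Direct effects: Gaka, Luto.
2 steps out: Ruwy, Kato.
3 steps out: Qiho.
4 steps out: Buwy.
Not reachable from it: Zemi, Gafo.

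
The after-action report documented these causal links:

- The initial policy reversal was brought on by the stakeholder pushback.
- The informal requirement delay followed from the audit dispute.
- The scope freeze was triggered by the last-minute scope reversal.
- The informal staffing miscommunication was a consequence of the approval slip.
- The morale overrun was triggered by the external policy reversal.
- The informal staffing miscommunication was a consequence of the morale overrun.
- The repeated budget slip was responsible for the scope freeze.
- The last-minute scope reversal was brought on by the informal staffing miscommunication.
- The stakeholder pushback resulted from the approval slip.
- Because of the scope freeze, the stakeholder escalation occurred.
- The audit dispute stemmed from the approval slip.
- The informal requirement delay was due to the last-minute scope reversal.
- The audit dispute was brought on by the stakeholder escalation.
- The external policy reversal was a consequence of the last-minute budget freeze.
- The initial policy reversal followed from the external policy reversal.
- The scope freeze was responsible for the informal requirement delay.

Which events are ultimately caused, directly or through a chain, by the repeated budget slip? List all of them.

Direct effects: the scope freeze.
2 steps out: the stakeholder escalation, the informal requirement delay.
3 steps out: the audit dispute.
Not reachable from it: the last-minute budget freeze, the approval slip, the stakeholder pushback, the external policy reversal, the morale overrun, the informal staffing miscommunication, the last-minute scope reversal, the initial policy reversal.

the audit dispute, the informal requirement delay, the scope freeze, the stakeholder escalation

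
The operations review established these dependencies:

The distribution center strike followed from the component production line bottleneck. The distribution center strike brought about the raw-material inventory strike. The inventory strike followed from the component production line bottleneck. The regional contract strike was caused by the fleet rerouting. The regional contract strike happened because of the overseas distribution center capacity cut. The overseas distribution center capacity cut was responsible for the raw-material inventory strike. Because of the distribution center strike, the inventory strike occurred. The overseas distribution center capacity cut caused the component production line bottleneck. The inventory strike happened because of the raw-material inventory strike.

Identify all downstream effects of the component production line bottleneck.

Direct effects: the distribution center strike, the inventory strike.
2 steps out: the raw-material inventory strike.
Not reachable from it: the overseas distribution center capacity cut, the fleet rerouting, the regional contract strike.

the distribution center strike, the inventory strike, the raw-material inventory strike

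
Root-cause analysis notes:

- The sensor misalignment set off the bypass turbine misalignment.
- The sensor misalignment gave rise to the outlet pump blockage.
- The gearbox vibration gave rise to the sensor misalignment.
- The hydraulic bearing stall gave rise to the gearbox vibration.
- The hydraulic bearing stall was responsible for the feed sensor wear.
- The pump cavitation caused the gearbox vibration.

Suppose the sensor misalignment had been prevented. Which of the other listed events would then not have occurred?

the bypass turbine misalignment, the outlet pump blockage

Downstream of the sensor misalignment: the outlet pump blockage, the bypass turbine misalignment.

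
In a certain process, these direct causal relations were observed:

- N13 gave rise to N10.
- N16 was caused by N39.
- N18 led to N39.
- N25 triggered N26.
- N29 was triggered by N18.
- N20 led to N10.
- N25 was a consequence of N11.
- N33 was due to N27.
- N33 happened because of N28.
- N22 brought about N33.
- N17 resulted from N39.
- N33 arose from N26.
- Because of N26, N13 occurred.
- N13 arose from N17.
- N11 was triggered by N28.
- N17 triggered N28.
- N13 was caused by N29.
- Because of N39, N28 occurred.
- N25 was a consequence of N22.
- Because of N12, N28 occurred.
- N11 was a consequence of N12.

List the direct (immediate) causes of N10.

N13, N20

Upstream contributors include N18, N29, N39, N12, N17, N22, N28, N11, N25, N26, but only N13, N20 feed directly into N10.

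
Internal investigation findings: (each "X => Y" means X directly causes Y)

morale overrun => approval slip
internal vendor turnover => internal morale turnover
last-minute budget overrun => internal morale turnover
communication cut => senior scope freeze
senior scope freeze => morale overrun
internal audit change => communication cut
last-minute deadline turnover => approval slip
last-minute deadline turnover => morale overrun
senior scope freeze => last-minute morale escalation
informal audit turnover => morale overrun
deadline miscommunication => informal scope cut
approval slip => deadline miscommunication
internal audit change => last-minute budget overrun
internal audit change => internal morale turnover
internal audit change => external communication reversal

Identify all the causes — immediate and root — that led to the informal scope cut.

Immediate cause of the informal scope cut: the deadline miscommunication.
Further upstream: the internal audit change, the last-minute deadline turnover, the communication cut, the senior scope freeze, the informal audit turnover, the morale overrun, the approval slip.

the approval slip, the communication cut, the deadline miscommunication, the informal audit turnover, the internal audit change, the last-minute deadline turnover, the morale overrun, the senior scope freeze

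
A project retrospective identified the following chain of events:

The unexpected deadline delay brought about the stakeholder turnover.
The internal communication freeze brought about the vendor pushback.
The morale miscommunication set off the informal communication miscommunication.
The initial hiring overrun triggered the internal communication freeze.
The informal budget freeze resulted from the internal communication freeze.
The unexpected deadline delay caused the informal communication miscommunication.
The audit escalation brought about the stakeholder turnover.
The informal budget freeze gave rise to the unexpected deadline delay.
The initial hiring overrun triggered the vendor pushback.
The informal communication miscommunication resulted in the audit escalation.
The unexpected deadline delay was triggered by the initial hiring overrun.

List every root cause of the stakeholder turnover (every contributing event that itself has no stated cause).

the initial hiring overrun, the morale miscommunication

Tracing upstream from the stakeholder turnover: the stakeholder turnover ← the unexpected deadline delay ← the initial hiring overrun.
A separate upstream branch: the stakeholder turnover ← the audit escalation ← the informal communication miscommunication ← the morale miscommunication.
Each of those chain origins has no stated cause.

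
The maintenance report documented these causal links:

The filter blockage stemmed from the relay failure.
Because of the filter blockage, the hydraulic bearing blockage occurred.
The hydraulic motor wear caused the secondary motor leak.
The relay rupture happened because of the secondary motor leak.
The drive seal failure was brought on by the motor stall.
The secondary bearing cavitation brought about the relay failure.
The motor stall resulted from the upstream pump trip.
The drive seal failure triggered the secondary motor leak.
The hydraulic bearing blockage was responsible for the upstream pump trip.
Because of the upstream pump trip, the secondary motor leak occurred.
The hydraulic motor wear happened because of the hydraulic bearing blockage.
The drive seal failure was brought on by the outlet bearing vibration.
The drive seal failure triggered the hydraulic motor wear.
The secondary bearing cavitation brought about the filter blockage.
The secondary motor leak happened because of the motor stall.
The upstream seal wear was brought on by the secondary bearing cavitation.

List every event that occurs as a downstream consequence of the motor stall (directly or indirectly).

Direct effects: the drive seal failure, the secondary motor leak.
2 steps out: the hydraulic motor wear, the relay rupture.
Not reachable from it: the secondary bearing cavitation, the relay failure, the filter blockage, the hydraulic bearing blockage, the upstream seal wear, the upstream pump trip, the outlet bearing vibration.

the drive seal failure, the hydraulic motor wear, the relay rupture, the secondary motor leak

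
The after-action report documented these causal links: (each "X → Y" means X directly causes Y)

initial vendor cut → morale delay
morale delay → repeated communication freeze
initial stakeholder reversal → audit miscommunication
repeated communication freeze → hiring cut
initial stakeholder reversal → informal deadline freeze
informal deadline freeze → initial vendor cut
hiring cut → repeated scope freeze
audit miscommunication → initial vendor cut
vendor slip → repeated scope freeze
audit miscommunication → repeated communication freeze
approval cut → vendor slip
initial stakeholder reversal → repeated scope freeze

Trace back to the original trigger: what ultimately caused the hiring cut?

the initial stakeholder reversal

Tracing upstream from the hiring cut: the hiring cut ← the repeated communication freeze ← the audit miscommunication ← the initial stakeholder reversal.
The initial stakeholder reversal has no stated cause, so it is the root.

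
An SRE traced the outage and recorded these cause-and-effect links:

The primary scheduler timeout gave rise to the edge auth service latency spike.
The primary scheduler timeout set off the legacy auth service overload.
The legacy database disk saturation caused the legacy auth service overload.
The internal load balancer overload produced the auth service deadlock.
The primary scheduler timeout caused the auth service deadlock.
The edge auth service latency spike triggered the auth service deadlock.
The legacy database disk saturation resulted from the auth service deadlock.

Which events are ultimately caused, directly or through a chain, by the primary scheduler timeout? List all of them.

the auth service deadlock, the edge auth service latency spike, the legacy auth service overload, the legacy database disk saturation

Direct effects: the edge auth service latency spike, the auth service deadlock, the legacy auth service overload.
2 steps out: the legacy database disk saturation.
Not reachable from it: the internal load balancer overload.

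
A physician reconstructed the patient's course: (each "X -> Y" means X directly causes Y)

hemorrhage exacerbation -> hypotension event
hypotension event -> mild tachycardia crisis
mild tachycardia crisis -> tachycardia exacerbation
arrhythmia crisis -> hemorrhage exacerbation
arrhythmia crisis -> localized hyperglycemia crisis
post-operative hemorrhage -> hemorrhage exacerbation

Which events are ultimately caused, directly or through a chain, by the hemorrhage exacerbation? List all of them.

Direct effects: the hypotension event.
2 steps out: the mild tachycardia crisis.
3 steps out: the tachycardia exacerbation.
Not reachable from it: the arrhythmia crisis, the localized hyperglycemia crisis, the post-operative hemorrhage.

the hypotension event, the mild tachycardia crisis, the tachycardia exacerbation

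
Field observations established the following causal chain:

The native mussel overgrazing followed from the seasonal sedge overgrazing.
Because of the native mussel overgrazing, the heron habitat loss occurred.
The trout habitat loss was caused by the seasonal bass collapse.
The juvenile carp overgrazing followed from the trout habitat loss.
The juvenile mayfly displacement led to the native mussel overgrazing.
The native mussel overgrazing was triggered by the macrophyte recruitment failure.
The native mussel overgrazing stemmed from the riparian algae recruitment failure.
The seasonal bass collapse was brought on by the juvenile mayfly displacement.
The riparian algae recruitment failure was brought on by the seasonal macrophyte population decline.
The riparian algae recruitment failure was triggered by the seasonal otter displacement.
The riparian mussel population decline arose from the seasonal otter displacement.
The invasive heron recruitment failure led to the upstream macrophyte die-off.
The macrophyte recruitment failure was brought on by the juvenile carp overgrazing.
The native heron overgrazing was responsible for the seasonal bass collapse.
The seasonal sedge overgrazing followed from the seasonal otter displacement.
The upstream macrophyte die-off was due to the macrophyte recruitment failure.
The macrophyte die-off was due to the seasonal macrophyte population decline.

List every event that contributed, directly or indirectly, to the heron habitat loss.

Immediate cause of the heron habitat loss: the native mussel overgrazing.
Further upstream: the seasonal otter displacement, the seasonal macrophyte population decline, the native heron overgrazing, the seasonal sedge overgrazing, the juvenile mayfly displacement, the seasonal bass collapse, the trout habitat loss, the riparian algae recruitment failure, the juvenile carp overgrazing, the macrophyte recruitment failure.

the juvenile carp overgrazing, the juvenile mayfly displacement, the macrophyte recruitment failure, the native heron overgrazing, the native mussel overgrazing, the riparian algae recruitment failure, the seasonal bass collapse, the seasonal macrophyte population decline, the seasonal otter displacement, the seasonal sedge overgrazing, the trout habitat loss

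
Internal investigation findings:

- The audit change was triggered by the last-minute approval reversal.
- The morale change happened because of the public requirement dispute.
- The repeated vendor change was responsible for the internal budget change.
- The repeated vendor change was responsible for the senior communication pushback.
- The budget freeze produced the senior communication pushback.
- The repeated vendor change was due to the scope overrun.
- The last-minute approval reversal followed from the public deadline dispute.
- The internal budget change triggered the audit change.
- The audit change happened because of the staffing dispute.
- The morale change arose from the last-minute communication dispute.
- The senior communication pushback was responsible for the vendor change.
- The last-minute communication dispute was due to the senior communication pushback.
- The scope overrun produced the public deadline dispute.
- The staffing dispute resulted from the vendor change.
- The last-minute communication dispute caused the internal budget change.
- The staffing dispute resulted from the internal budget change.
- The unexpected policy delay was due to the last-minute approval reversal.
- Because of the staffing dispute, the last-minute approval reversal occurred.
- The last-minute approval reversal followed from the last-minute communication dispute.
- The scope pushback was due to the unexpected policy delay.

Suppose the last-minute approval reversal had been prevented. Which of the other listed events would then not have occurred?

Downstream of the last-minute approval reversal: the audit change, the unexpected policy delay, the scope pushback.
Of those, still caused via another path: the audit change.
The remainder have no surviving cause.

the scope pushback, the unexpected policy delay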